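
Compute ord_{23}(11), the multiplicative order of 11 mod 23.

22

ord(11) | φ(23) = 23 − 1 = 22 = 2 · 11.
Divisors of 22: 1, 2, 11, 22.
Compute 11^d (mod 23) for the divisors d until we hit 1:
11^1 ≡ 11 (mod 23)
11^2 ≡ 6 (mod 23)
11^11 ≡ 22 (mod 23)
11^22 ≡ 1 (mod 23) ✓
The smallest such exponent is 22, so the order of 11 is 22.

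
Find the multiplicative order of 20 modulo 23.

The order of 20 must divide φ(23) = 23 − 1 = 22 = 2 · 11.
Divisors of 22: 1, 2, 11, 22.
Check 20^d mod 23 for each divisor in increasing order:
20^1 ≡ 20
20^2 ≡ 9
20^11 ≡ 22
20^22 ≡ 1
Hence ord(20) = 22.

22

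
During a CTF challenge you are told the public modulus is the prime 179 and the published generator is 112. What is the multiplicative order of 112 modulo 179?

The order of 112 must divide φ(179) = 179 − 1 = 178 = 2 · 89.
Divisors of 178: 1, 2, 89, 178.
Compute 112^d (mod 179) for the divisors d until we hit 1:
112^1 ≡ 112 (mod 179)
112^2 ≡ 14 (mod 179)
112^89 ≡ 178 (mod 179)
112^178 ≡ 1 (mod 179) ✓
So ord_179(112) = 178.

178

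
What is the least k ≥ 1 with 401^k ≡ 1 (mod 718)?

358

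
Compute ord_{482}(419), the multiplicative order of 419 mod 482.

The order of 419 must divide φ(482) = φ(2)·φ(241) = 1·240 = 240 = 2^4 · 3 · 5.
Divisors of 240: 1, 2, 3, 4, 5, 6, 8, 10, 12, 15, 16, 20, 24, 30, 40, 48, 60, 80, 120, 240.
Evaluate successive powers at the divisors of 240:
419^1 ≡ 419
419^2 ≡ 113
419^3 ≡ 111
419^4 ≡ 237
419^5 ≡ 11
419^6 ≡ 271
419^8 ≡ 257
419^10 ≡ 121
419^12 ≡ 177
419^15 ≡ 367
419^16 ≡ 15
419^20 ≡ 181
419^24 ≡ 481
419^30 ≡ 211
419^40 ≡ 467
419^48 ≡ 1
Hence ord(419) = 48.

48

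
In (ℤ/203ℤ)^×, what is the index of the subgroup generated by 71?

12

The order of 71 must divide φ(203) = φ(7·29) = (7−1)·(29−1) = 6·28 = 168 = 2^3 · 3 · 7.
Divisors of 168: 1, 2, 3, 4, 6, 7, 8, 12, 14, 21, 24, 28, 42, 56, 84, 168.
Compute 71^d (mod 203) for the divisors d until we hit 1:
71^1 ≡ 71 (mod 203)
71^2 ≡ 169 (mod 203)
71^3 ≡ 22 (mod 203)
71^4 ≡ 141 (mod 203)
71^6 ≡ 78 (mod 203)
71^7 ≡ 57 (mod 203)
71^8 ≡ 190 (mod 203)
71^12 ≡ 197 (mod 203)
71^14 ≡ 1 (mod 203) ✓
Thus |⟨71⟩| = ord(71) = 14.
Index = |(Z/203Z)^×| / |⟨71⟩| = 168 / 14 = 12.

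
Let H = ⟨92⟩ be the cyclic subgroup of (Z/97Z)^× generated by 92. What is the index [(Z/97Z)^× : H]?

1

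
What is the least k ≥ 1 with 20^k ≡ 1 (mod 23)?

22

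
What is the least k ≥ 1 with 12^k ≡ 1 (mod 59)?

29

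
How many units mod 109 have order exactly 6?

2

φ(109) = 109 − 1 = 108 = 2^2 · 3^3.
Since (Z/109Z)^× is cyclic of order 108, the number of elements of order d is φ(d) when d | 108 and 0 otherwise.
6 = 2 · 3 divides 108, and φ(6) = 2.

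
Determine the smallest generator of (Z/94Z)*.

φ(94) = φ(2)·φ(47) = 1·46 = 46 = 2 · 23.
Test candidates g = 2, 3, … against the prime factors q ∈ {2, 23} of φ(94): g is a generator iff g^(46/q) ≢ 1 for every such q.
g = 2: gcd(2, 94) = 2 > 1, not a unit — skip.
g = 3: 3^23 ≡ 1 — hits 1, so not a primitive root.
g = 4: gcd(4, 94) = 2 > 1, not a unit — skip.
g = 5: 5^23 ≡ 93; 5^2 ≡ 25 — none is 1, so 5 is a primitive root.
The smallest primitive root modulo 94 is 5.

5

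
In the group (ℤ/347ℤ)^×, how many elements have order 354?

0

φ(347) = 347 − 1 = 346 = 2 · 173.
In a cyclic group of order 346, there are φ(d) elements of order d for each divisor d of 346, and zero for non-divisors.
Here 346 is not a multiple of 354, so there are no elements of order 354.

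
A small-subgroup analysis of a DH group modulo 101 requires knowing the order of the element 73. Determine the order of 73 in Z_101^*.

100

By Lagrange's theorem, ord_101(73) divides φ(101) = 101 − 1 = 100 = 2^2 · 5^2.
Divisors of 100: 1, 2, 4, 5, 10, 20, 25, 50, 100.
Test each divisor d:
73^1 ≡ 73 (mod 101)
73^2 ≡ 77 (mod 101)
73^4 ≡ 71 (mod 101)
73^5 ≡ 32 (mod 101)
73^10 ≡ 14 (mod 101)
73^20 ≡ 95 (mod 101)
73^25 ≡ 10 (mod 101)
73^50 ≡ 100 (mod 101)
73^100 ≡ 1 (mod 101) ✓
Therefore the multiplicative order of 73 modulo 101 is 100.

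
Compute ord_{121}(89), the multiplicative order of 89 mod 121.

Since 89 ∈ (Z/121Z)^×, its order divides φ(121) = φ(11^2) = 11·(11−1) = 110 = 2 · 5 · 11.
Divisors of 110: 1, 2, 5, 10, 11, 22, 55, 110.
Evaluate successive powers at the divisors of 110:
89^1 ≡ 89
89^2 ≡ 56
89^5 ≡ 78
89^10 ≡ 34
89^11 ≡ 1
Therefore the multiplicative order of 89 modulo 121 is 11.

11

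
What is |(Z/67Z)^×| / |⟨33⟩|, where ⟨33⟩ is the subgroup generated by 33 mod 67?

The order of 33 must divide φ(67) = 67 − 1 = 66 = 2 · 3 · 11.
Divisors of 66: 1, 2, 3, 6, 11, 22, 33, 66.
Compute 33^d (mod 67) for the divisors d until we hit 1:
33^1 ≡ 33 (mod 67)
33^2 ≡ 17 (mod 67)
33^3 ≡ 25 (mod 67)
33^6 ≡ 22 (mod 67)
33^11 ≡ 37 (mod 67)
33^22 ≡ 29 (mod 67)
33^33 ≡ 1 (mod 67) ✓
So ord_67(33) = 33, hence |⟨33⟩| = 33.
The index is φ(67) / ord(33) = 66 / 33 = 2.

2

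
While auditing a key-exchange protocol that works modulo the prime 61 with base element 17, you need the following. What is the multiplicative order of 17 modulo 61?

60

By Lagrange's theorem, ord_61(17) divides φ(61) = 61 − 1 = 60 = 2^2 · 3 · 5.
Divisors of 60: 1, 2, 3, 4, 5, 6, 10, 12, 15, 20, 30, 60.
Compute 17^d (mod 61) for the divisors d until we hit 1:
17^1 ≡ 17
17^2 ≡ 45
17^3 ≡ 33
17^4 ≡ 12
17^5 ≡ 21
17^6 ≡ 52
17^10 ≡ 14
17^12 ≡ 20
17^15 ≡ 50
17^20 ≡ 13
17^30 ≡ 60
17^60 ≡ 1
Hence ord(17) = 60.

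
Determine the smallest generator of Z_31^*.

φ(31) = 31 − 1 = 30 = 2 · 3 · 5.
g is a primitive root iff g^(30/q) ≢ 1 (mod 31) for each prime q ∈ {2, 3, 5}.
g = 2: 2^15 ≡ 1 — hits 1, so not a primitive root.
g = 3: 3^15 ≡ 30; 3^10 ≡ 25; 3^6 ≡ 16 — none is 1, so 3 is a primitive root.
The smallest primitive root modulo 31 is 3.

3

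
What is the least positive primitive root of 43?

3

φ(43) = 43 − 1 = 42 = 2 · 3 · 7.
Test candidates g = 2, 3, … against the prime factors q ∈ {2, 3, 7} of φ(43): g is a generator iff g^(42/q) ≢ 1 for every such q.
g = 2: 2^21 ≡ 42; 2^14 ≡ 1 — hits 1, so not a primitive root.
g = 3: 3^21 ≡ 42; 3^14 ≡ 36; 3^6 ≡ 41 — none is 1, so 3 is a primitive root.
So 3 is the smallest generator of (Z/43Z)^×.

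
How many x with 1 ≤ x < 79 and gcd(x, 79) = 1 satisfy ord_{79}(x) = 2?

φ(79) = 79 − 1 = 78 = 2 · 3 · 13.
Since (Z/79Z)^× is cyclic of order 78, the number of elements of order d is φ(d) when d | 78 and 0 otherwise.
2 | 78, and φ(2) = 2 − 1 = 1.

1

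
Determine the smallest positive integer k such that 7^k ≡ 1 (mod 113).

ord(7) | φ(113) = 113 − 1 = 112 = 2^4 · 7.
Divisors of 112: 1, 2, 4, 7, 8, 14, 16, 28, 56, 112.
Test each divisor d:
7^1 ≡ 7 (mod 113)
7^2 ≡ 49 (mod 113)
7^4 ≡ 28 (mod 113)
7^7 ≡ 112 (mod 113)
7^8 ≡ 106 (mod 113)
7^14 ≡ 1 (mod 113) ✓
So ord_113(7) = 14.

14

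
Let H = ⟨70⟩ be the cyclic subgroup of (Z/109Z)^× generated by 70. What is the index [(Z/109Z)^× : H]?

1

ord(70) | φ(109) = 109 − 1 = 108 = 2^2 · 3^3.
Divisors of 108: 1, 2, 3, 4, 6, 9, 12, 18, 27, 36, 54, 108.
Compute 70^d (mod 109) for the divisors d until we hit 1:
70^1 ≡ 70 (mod 109)
70^2 ≡ 104 (mod 109)
70^3 ≡ 86 (mod 109)
70^4 ≡ 25 (mod 109)
70^6 ≡ 93 (mod 109)
70^9 ≡ 41 (mod 109)
70^12 ≡ 38 (mod 109)
70^18 ≡ 46 (mod 109)
70^27 ≡ 33 (mod 109)
70^36 ≡ 45 (mod 109)
70^54 ≡ 108 (mod 109)
70^108 ≡ 1 (mod 109) ✓
So ord_109(70) = 108, hence |⟨70⟩| = 108.
The index is φ(109) / ord(70) = 108 / 108 = 1.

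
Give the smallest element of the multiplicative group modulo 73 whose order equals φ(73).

5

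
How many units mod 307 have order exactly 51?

32

φ(307) = 307 − 1 = 306 = 2 · 3^2 · 17.
(Z/307Z)^× is cyclic (|G| = 306); a cyclic group of order m has exactly φ(d) elements of each order d | m, and none otherwise.
51 = 3 · 17 divides 306, and φ(51) = 32.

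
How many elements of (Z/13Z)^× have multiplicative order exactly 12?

4

φ(13) = 13 − 1 = 12 = 2^2 · 3.
Since (Z/13Z)^× is cyclic of order 12, the number of elements of order d is φ(d) when d | 12 and 0 otherwise.
12 = 2^2 · 3 divides 12, and φ(12) = 4.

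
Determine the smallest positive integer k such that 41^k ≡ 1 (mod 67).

By Lagrange's theorem, ord_67(41) divides φ(67) = 67 − 1 = 66 = 2 · 3 · 11.
Divisors of 66: 1, 2, 3, 6, 11, 22, 33, 66.
Check 41^d mod 67 for each divisor in increasing order:
41^1 ≡ 41 (mod 67)
41^2 ≡ 6 (mod 67)
41^3 ≡ 45 (mod 67)
41^6 ≡ 15 (mod 67)
41^11 ≡ 30 (mod 67)
41^22 ≡ 29 (mod 67)
41^33 ≡ 66 (mod 67)
41^66 ≡ 1 (mod 67) ✓
The smallest such exponent is 66, so the order of 41 is 66.

66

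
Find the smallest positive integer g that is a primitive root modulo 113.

φ(113) = 113 − 1 = 112 = 2^4 · 7.
g is a primitive root iff g^(112/q) ≢ 1 (mod 113) for each prime q ∈ {2, 7}.
g = 2: 2^56 ≡ 1 — hits 1, so not a primitive root.
g = 3: 3^56 ≡ 112; 3^16 ≡ 49 — none is 1, so 3 is a primitive root.
Hence the least primitive root of 113 is 3.

3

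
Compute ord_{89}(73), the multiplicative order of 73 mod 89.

By Lagrange's theorem, ord_89(73) divides φ(89) = 89 − 1 = 88 = 2^3 · 11.
Divisors of 88: 1, 2, 4, 8, 11, 22, 44, 88.
Evaluate successive powers at the divisors of 88:
73^1 ≡ 73
73^2 ≡ 78
73^4 ≡ 32
73^8 ≡ 45
73^11 ≡ 88
73^22 ≡ 1
Hence ord(73) = 22.

22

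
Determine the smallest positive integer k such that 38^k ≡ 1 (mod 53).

The order of 38 must divide φ(53) = 53 − 1 = 52 = 2^2 · 13.
Divisors of 52: 1, 2, 4, 13, 26, 52.
Test each divisor d:
38^1 ≡ 38
38^2 ≡ 13
38^4 ≡ 10
38^13 ≡ 52
38^26 ≡ 1
So ord_53(38) = 26.

26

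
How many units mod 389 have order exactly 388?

192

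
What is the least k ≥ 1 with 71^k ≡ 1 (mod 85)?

ord(71) | φ(85) = φ(5·17) = (5−1)·(17−1) = 4·16 = 64 = 2^6.
Divisors of 64: 1, 2, 4, 8, 16, 32, 64.
Test each divisor d:
71^1 ≡ 71 (mod 85)
71^2 ≡ 26 (mod 85)
71^4 ≡ 81 (mod 85)
71^8 ≡ 16 (mod 85)
71^16 ≡ 1 (mod 85) ✓
The smallest such exponent is 16, so the order of 71 is 16.

16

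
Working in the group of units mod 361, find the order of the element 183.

Since 183 ∈ (Z/361Z)^×, its order divides φ(361) = φ(19^2) = 19·(19−1) = 342 = 2 · 3^2 · 19.
Divisors of 342: 1, 2, 3, 6, 9, 18, 19, 38, 57, 114, 171, 342.
Check 183^d mod 361 for each divisor in increasing order:
183^1 ≡ 183
183^2 ≡ 277
183^3 ≡ 151
183^6 ≡ 58
183^9 ≡ 94
183^18 ≡ 172
183^19 ≡ 69
183^38 ≡ 68
183^57 ≡ 360
183^114 ≡ 1
Therefore the multiplicative order of 183 modulo 361 is 114.

114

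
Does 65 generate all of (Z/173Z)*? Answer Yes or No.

Yes

φ(173) = 173 − 1 = 172 = 2^2 · 43.
Test 65^(172/q) mod 173 for each prime factor q of 172:
65^86 ≡ 172 (mod 173)  [q = 2: ≢ 1 ✓]
65^4 ≡ 139 (mod 173)  [q = 43: ≢ 1 ✓]
None equal 1, so ord_173(65) = 172: 65 is a primitive root.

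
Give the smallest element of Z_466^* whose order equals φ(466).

3

φ(466) = φ(2)·φ(233) = 1·232 = 232 = 2^3 · 29.
g is a primitive root iff g^(232/q) ≢ 1 (mod 466) for each prime q ∈ {2, 29}.
g = 2: gcd(2, 466) = 2 > 1, not a unit — skip.
g = 3: 3^116 ≡ 465; 3^8 ≡ 37 — none is 1, so 3 is a primitive root.
Hence the least primitive root of 466 is 3.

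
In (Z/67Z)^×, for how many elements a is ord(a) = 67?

0

φ(67) = 67 − 1 = 66 = 2 · 3 · 11.
Since (Z/67Z)^× is cyclic of order 66, the number of elements of order d is φ(d) when d | 66 and 0 otherwise.
Since 67 ∤ 66, the count is 0.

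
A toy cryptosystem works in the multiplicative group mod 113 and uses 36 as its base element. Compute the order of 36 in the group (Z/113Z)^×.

The order of 36 must divide φ(113) = 113 − 1 = 112 = 2^4 · 7.
Divisors of 112: 1, 2, 4, 7, 8, 14, 16, 28, 56, 112.
Compute 36^d (mod 113) for the divisors d until we hit 1:
36^1 ≡ 36 (mod 113)
36^2 ≡ 53 (mod 113)
36^4 ≡ 97 (mod 113)
36^7 ≡ 95 (mod 113)
36^8 ≡ 30 (mod 113)
36^14 ≡ 98 (mod 113)
36^16 ≡ 109 (mod 113)
36^28 ≡ 112 (mod 113)
36^56 ≡ 1 (mod 113) ✓
Hence ord(36) = 56.

56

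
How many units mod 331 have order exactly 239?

φ(331) = 331 − 1 = 330 = 2 · 3 · 5 · 11.
Since (Z/331Z)^× is cyclic of order 330, the number of elements of order d is φ(d) when d | 330 and 0 otherwise.
239 does not divide 330, so no element of (Z/331Z)^× has order 239.

0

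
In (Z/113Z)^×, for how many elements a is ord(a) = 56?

φ(113) = 113 − 1 = 112 = 2^4 · 7.
Since (Z/113Z)^× is cyclic of order 112, the number of elements of order d is φ(d) when d | 112 and 0 otherwise.
56 = 2^3 · 7 divides 112, and φ(56) = 24.

24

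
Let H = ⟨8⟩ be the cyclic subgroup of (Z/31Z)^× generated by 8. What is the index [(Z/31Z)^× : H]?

6

By Lagrange's theorem, ord_31(8) divides φ(31) = 31 − 1 = 30 = 2 · 3 · 5.
Divisors of 30: 1, 2, 3, 5, 6, 10, 15, 30.
Test each divisor d:
8^1 ≡ 8
8^2 ≡ 2
8^3 ≡ 16
8^5 ≡ 1
The order of 8 is 5, so the subgroup it generates has 5 elements.
The index is φ(31) / ord(8) = 30 / 5 = 6.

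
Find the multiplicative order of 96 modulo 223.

222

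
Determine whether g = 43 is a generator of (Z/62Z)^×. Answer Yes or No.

φ(62) = φ(2)·φ(31) = 1·30 = 30 = 2 · 3 · 5.
Test 43^(30/q) mod 62 for each prime factor q of 30:
43^15 ≡ 61 (mod 62)  [q = 2: ≢ 1 ✓]
43^10 ≡ 25 (mod 62)  [q = 3: ≢ 1 ✓]
43^6 ≡ 33 (mod 62)  [q = 5: ≢ 1 ✓]
None equal 1, so ord_62(43) = 30: 43 is a primitive root.

Yes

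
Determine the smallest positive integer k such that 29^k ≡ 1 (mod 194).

96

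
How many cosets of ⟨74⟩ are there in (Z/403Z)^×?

12

Since 74 ∈ (Z/403Z)^×, its order divides φ(403) = φ(13·31) = (13−1)·(31−1) = 12·30 = 360 = 2^3 · 3^2 · 5.
Divisors of 360: 1, 2, 3, 4, 5, 6, 8, 9, 10, 12, 15, 18, 20, 24, 30, 36, 40, 45, 60, 72, 90, 120, 180, 360.
Test each divisor d:
74^1 ≡ 74
74^2 ≡ 237
74^3 ≡ 209
74^4 ≡ 152
74^5 ≡ 367
74^6 ≡ 157
74^8 ≡ 133
74^9 ≡ 170
74^10 ≡ 87
74^12 ≡ 66
74^15 ≡ 92
74^18 ≡ 287
74^20 ≡ 315
74^24 ≡ 326
74^30 ≡ 1
Thus |⟨74⟩| = ord(74) = 30.
[(Z/403Z)^× : ⟨74⟩] = 360/30 = 12.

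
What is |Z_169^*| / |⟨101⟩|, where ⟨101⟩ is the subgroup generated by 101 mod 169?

2

By Lagrange's theorem, ord_169(101) divides φ(169) = φ(13^2) = 13·(13−1) = 156 = 2^2 · 3 · 13.
Divisors of 156: 1, 2, 3, 4, 6, 12, 13, 26, 39, 52, 78, 156.
Test each divisor d:
101^1 ≡ 101 (mod 169)
101^2 ≡ 61 (mod 169)
101^3 ≡ 77 (mod 169)
101^4 ≡ 3 (mod 169)
101^6 ≡ 14 (mod 169)
101^12 ≡ 27 (mod 169)
101^13 ≡ 23 (mod 169)
101^26 ≡ 22 (mod 169)
101^39 ≡ 168 (mod 169)
101^52 ≡ 146 (mod 169)
101^78 ≡ 1 (mod 169) ✓
So ord_169(101) = 78, hence |⟨101⟩| = 78.
[(Z/169Z)^× : ⟨101⟩] = 156/78 = 2.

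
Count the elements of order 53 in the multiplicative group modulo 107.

φ(107) = 107 − 1 = 106 = 2 · 53.
Since (Z/107Z)^× is cyclic of order 106, the number of elements of order d is φ(d) when d | 106 and 0 otherwise.
53 | 106, and φ(53) = 53 − 1 = 52.

52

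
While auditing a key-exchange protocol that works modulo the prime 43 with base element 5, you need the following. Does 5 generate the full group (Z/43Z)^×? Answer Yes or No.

Yes

φ(43) = 43 − 1 = 42 = 2 · 3 · 7.
5 is a primitive root mod 43 iff 5^(φ(43)/q) ≢ 1 for every prime q | φ(43), i.e. q ∈ {2, 3, 7}.
5^21 ≡ 42 (mod 43)  [q = 2: ≢ 1 ✓]
5^14 ≡ 36 (mod 43)  [q = 3: ≢ 1 ✓]
5^6 ≡ 16 (mod 43)  [q = 7: ≢ 1 ✓]
None equal 1, so ord_43(5) = 42: 5 is a primitive root.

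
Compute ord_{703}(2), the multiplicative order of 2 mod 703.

36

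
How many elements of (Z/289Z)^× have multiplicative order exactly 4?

φ(289) = φ(17^2) = 17·(17−1) = 272 = 2^4 · 17.
Since (Z/289Z)^× is cyclic of order 272, the number of elements of order d is φ(d) when d | 272 and 0 otherwise.
4 = 2^2 divides 272, and φ(4) = 2.

2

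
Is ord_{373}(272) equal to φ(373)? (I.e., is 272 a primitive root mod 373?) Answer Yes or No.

No

φ(373) = 373 − 1 = 372 = 2^2 · 3 · 31.
Test 272^(372/q) mod 373 for each prime factor q of 372:
272^186 ≡ 1 (mod 373)  [q = 2: ≡ 1 ✗]
272^124 ≡ 284 (mod 373)  [q = 3: ≢ 1 ✓]
272^12 ≡ 154 (mod 373)  [q = 31: ≢ 1 ✓]
272^186 ≡ 1 shows ord(272) | 186, strictly less than φ(373); not a primitive root.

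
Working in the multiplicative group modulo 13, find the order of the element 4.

6

By Lagrange's theorem, ord_13(4) divides φ(13) = 13 − 1 = 12 = 2^2 · 3.
Divisors of 12: 1, 2, 3, 4, 6, 12.
Test each divisor d:
4^1 ≡ 4
4^2 ≡ 3
4^3 ≡ 12
4^4 ≡ 9
4^6 ≡ 1
So ord_13(4) = 6.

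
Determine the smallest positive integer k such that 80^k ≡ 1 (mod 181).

ord(80) | φ(181) = 181 − 1 = 180 = 2^2 · 3^2 · 5.
Divisors of 180: 1, 2, 3, 4, 5, 6, 9, 10, 12, 15, 18, 20, 30, 36, 45, 60, 90, 180.
Test each divisor d:
80^1 ≡ 80
80^2 ≡ 65
80^3 ≡ 132
80^4 ≡ 62
80^5 ≡ 73
80^6 ≡ 48
80^9 ≡ 1
Hence ord(80) = 9.

9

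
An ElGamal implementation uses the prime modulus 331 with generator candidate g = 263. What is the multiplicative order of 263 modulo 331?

110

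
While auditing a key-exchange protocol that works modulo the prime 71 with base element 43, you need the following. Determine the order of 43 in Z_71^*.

35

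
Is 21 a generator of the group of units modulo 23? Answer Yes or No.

Yes

φ(23) = 23 − 1 = 22 = 2 · 11.
21 is a primitive root mod 23 iff 21^(φ(23)/q) ≢ 1 for every prime q | φ(23), i.e. q ∈ {2, 11}.
21^11 ≡ 22 (mod 23)  [q = 2: ≢ 1 ✓]
21^2 ≡ 4 (mod 23)  [q = 11: ≢ 1 ✓]
All checks pass, so 21 has order 22 and is a primitive root modulo 23.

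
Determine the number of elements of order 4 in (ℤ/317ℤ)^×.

2

φ(317) = 317 − 1 = 316 = 2^2 · 79.
In a cyclic group of order 316, there are φ(d) elements of order d for each divisor d of 316, and zero for non-divisors.
4 = 2^2 divides 316, and φ(4) = 2.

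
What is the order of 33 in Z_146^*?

ord(33) | φ(146) = φ(2)·φ(73) = 1·72 = 72 = 2^3 · 3^2.
Divisors of 72: 1, 2, 3, 4, 6, 8, 9, 12, 18, 24, 36, 72.
Evaluate successive powers at the divisors of 72:
33^1 ≡ 33 (mod 146)
33^2 ≡ 67 (mod 146)
33^3 ≡ 21 (mod 146)
33^4 ≡ 109 (mod 146)
33^6 ≡ 3 (mod 146)
33^8 ≡ 55 (mod 146)
33^9 ≡ 63 (mod 146)
33^12 ≡ 9 (mod 146)
33^18 ≡ 27 (mod 146)
33^24 ≡ 81 (mod 146)
33^36 ≡ 145 (mod 146)
33^72 ≡ 1 (mod 146) ✓
Therefore the multiplicative order of 33 modulo 146 is 72.

72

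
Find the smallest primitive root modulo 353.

3

φ(353) = 353 − 1 = 352 = 2^5 · 11.
Test candidates g = 2, 3, … against the prime factors q ∈ {2, 11} of φ(353): g is a generator iff g^(352/q) ≢ 1 for every such q.
g = 2: 2^176 ≡ 1 — hits 1, so not a primitive root.
g = 3: 3^176 ≡ 352; 3^32 ≡ 140 — none is 1, so 3 is a primitive root.
So 3 is the smallest generator of (Z/353Z)^×.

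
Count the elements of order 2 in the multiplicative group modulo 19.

1

φ(19) = 19 − 1 = 18 = 2 · 3^2.
Since (Z/19Z)^× is cyclic of order 18, the number of elements of order d is φ(d) when d | 18 and 0 otherwise.
2 | 18, and φ(2) = 2 − 1 = 1.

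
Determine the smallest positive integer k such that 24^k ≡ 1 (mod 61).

Since 24 ∈ (Z/61Z)^×, its order divides φ(61) = 61 − 1 = 60 = 2^2 · 3 · 5.
Divisors of 60: 1, 2, 3, 4, 5, 6, 10, 12, 15, 20, 30, 60.
Evaluate successive powers at the divisors of 60:
24^1 ≡ 24
24^2 ≡ 27
24^3 ≡ 38
24^4 ≡ 58
24^5 ≡ 50
24^6 ≡ 41
24^10 ≡ 60
24^12 ≡ 34
24^15 ≡ 11
24^20 ≡ 1
Hence ord(24) = 20.

20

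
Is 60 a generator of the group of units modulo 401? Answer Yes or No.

φ(401) = 401 − 1 = 400 = 2^4 · 5^2.
It suffices to check that the order of 60 is not a proper divisor of 400: compute 60^(400/q) for q ∈ {2, 5}.
60^200 ≡ 400 (mod 401)  [q = 2: ≢ 1 ✓]
60^80 ≡ 72 (mod 401)  [q = 5: ≢ 1 ✓]
All checks pass, so 60 has order 400 and is a primitive root modulo 401.

Yes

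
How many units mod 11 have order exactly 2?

φ(11) = 11 − 1 = 10 = 2 · 5.
Since (Z/11Z)^× is cyclic of order 10, the number of elements of order d is φ(d) when d | 10 and 0 otherwise.
2 | 10, and φ(2) = 2 − 1 = 1.

1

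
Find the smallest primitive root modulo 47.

φ(47) = 47 − 1 = 46 = 2 · 23.
g is a primitive root iff g^(46/q) ≢ 1 (mod 47) for each prime q ∈ {2, 23}.
g = 2: 2^23 ≡ 1 — hits 1, so not a primitive root.
g = 3: 3^23 ≡ 1 — hits 1, so not a primitive root.
g = 4: 4^23 ≡ 1 — hits 1, so not a primitive root.
g = 5: 5^23 ≡ 46; 5^2 ≡ 25 — none is 1, so 5 is a primitive root.
Hence the least primitive root of 47 is 5.

5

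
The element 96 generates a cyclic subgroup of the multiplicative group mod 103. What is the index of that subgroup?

ord(96) | φ(103) = 103 − 1 = 102 = 2 · 3 · 17.
Divisors of 102: 1, 2, 3, 6, 17, 34, 51, 102.
Evaluate successive powers at the divisors of 102:
96^1 ≡ 96 (mod 103)
96^2 ≡ 49 (mod 103)
96^3 ≡ 69 (mod 103)
96^6 ≡ 23 (mod 103)
96^17 ≡ 57 (mod 103)
96^34 ≡ 56 (mod 103)
96^51 ≡ 102 (mod 103)
96^102 ≡ 1 (mod 103) ✓
The order of 96 is 102, so the subgroup it generates has 102 elements.
Index = |(Z/103Z)^×| / |⟨96⟩| = 102 / 102 = 1.

1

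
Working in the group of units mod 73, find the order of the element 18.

ord(18) | φ(73) = 73 − 1 = 72 = 2^3 · 3^2.
Divisors of 72: 1, 2, 3, 4, 6, 8, 9, 12, 18, 24, 36, 72.
Evaluate successive powers at the divisors of 72:
18^1 ≡ 18 (mod 73)
18^2 ≡ 32 (mod 73)
18^3 ≡ 65 (mod 73)
18^4 ≡ 2 (mod 73)
18^6 ≡ 64 (mod 73)
18^8 ≡ 4 (mod 73)
18^9 ≡ 72 (mod 73)
18^12 ≡ 8 (mod 73)
18^18 ≡ 1 (mod 73) ✓
Therefore the multiplicative order of 18 modulo 73 is 18.

18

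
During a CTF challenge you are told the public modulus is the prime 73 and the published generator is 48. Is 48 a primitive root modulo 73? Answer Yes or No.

φ(73) = 73 − 1 = 72 = 2^3 · 3^2.
An element g generates (Z/73Z)^× iff g^(72/q) ≢ 1 (mod 73) for each prime q ∈ {2, 3}.
48^36 ≡ 1 (mod 73)  [q = 2: ≡ 1 ✗]
48^24 ≡ 64 (mod 73)  [q = 3: ≢ 1 ✓]
The check at q = 2 fails, so 48 generates a proper subgroup.

No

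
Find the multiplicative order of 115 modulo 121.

55

The order of 115 must divide φ(121) = φ(11^2) = 11·(11−1) = 110 = 2 · 5 · 11.
Divisors of 110: 1, 2, 5, 10, 11, 22, 55, 110.
Test each divisor d:
115^1 ≡ 115 (mod 121)
115^2 ≡ 36 (mod 121)
115^5 ≡ 89 (mod 121)
115^10 ≡ 56 (mod 121)
115^11 ≡ 27 (mod 121)
115^22 ≡ 3 (mod 121)
115^55 ≡ 1 (mod 121) ✓
Hence ord(115) = 55.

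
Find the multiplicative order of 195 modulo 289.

136

ord(195) | φ(289) = φ(17^2) = 17·(17−1) = 272 = 2^4 · 17.
Divisors of 272: 1, 2, 4, 8, 16, 17, 34, 68, 136, 272.
Evaluate successive powers at the divisors of 272:
195^1 ≡ 195
195^2 ≡ 166
195^4 ≡ 101
195^8 ≡ 86
195^16 ≡ 171
195^17 ≡ 110
195^34 ≡ 251
195^68 ≡ 288
195^136 ≡ 1
Therefore the multiplicative order of 195 modulo 289 is 136.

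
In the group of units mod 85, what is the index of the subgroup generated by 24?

Since 24 ∈ (Z/85Z)^×, its order divides φ(85) = φ(5·17) = (5−1)·(17−1) = 4·16 = 64 = 2^6.
Divisors of 64: 1, 2, 4, 8, 16, 32, 64.
Compute 24^d (mod 85) for the divisors d until we hit 1:
24^1 ≡ 24 (mod 85)
24^2 ≡ 66 (mod 85)
24^4 ≡ 21 (mod 85)
24^8 ≡ 16 (mod 85)
24^16 ≡ 1 (mod 85) ✓
Thus |⟨24⟩| = ord(24) = 16.
The index is φ(85) / ord(24) = 64 / 16 = 4.

4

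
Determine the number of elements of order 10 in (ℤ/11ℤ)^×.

4

φ(11) = 11 − 1 = 10 = 2 · 5.
Since (Z/11Z)^× is cyclic of order 10, the number of elements of order d is φ(d) when d | 10 and 0 otherwise.
10 = 2 · 5 divides 10, and φ(10) = 4.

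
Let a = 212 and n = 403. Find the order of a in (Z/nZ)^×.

6

By Lagrange's theorem, ord_403(212) divides φ(403) = φ(13·31) = (13−1)·(31−1) = 12·30 = 360 = 2^3 · 3^2 · 5.
Divisors of 360: 1, 2, 3, 4, 5, 6, 8, 9, 10, 12, 15, 18, 20, 24, 30, 36, 40, 45, 60, 72, 90, 120, 180, 360.
Compute 212^d (mod 403) for the divisors d until we hit 1:
212^1 ≡ 212 (mod 403)
212^2 ≡ 211 (mod 403)
212^3 ≡ 402 (mod 403)
212^4 ≡ 191 (mod 403)
212^5 ≡ 192 (mod 403)
212^6 ≡ 1 (mod 403) ✓
Hence ord(212) = 6.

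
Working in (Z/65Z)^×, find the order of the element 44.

Since 44 ∈ (Z/65Z)^×, its order divides φ(65) = φ(5·13) = (5−1)·(13−1) = 4·12 = 48 = 2^4 · 3.
Divisors of 48: 1, 2, 3, 4, 6, 8, 12, 16, 24, 48.
Test each divisor d:
44^1 ≡ 44
44^2 ≡ 51
44^3 ≡ 34
44^4 ≡ 1
The smallest such exponent is 4, so the order of 44 is 4.

4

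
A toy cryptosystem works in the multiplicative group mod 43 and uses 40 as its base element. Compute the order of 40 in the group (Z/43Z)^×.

21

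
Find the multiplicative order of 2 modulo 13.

12

Since 2 ∈ (Z/13Z)^×, its order divides φ(13) = 13 − 1 = 12 = 2^2 · 3.
Divisors of 12: 1, 2, 3, 4, 6, 12.
Check 2^d mod 13 for each divisor in increasing order:
2^1 ≡ 2
2^2 ≡ 4
2^3 ≡ 8
2^4 ≡ 3
2^6 ≡ 12
2^12 ≡ 1
Hence ord(2) = 12.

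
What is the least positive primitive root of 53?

2

φ(53) = 53 − 1 = 52 = 2^2 · 13.
g is a primitive root iff g^(52/q) ≢ 1 (mod 53) for each prime q ∈ {2, 13}.
g = 2: 2^26 ≡ 52; 2^4 ≡ 16 — none is 1, so 2 is a primitive root.
So 2 is the smallest generator of (Z/53Z)^×.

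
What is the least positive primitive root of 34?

φ(34) = φ(2)·φ(17) = 1·16 = 16 = 2^4.
g is a primitive root iff g^(16/q) ≢ 1 (mod 34) for each prime q ∈ {2}.
g = 2: gcd(2, 34) = 2 > 1, not a unit — skip.
g = 3: 3^8 ≡ 33 — none is 1, so 3 is a primitive root.
So 3 is the smallest generator of (Z/34Z)^×.

3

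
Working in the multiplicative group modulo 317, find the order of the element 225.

79

The order of 225 must divide φ(317) = 317 − 1 = 316 = 2^2 · 79.
Divisors of 316: 1, 2, 4, 79, 158, 316.
Evaluate successive powers at the divisors of 316:
225^1 ≡ 225
225^2 ≡ 222
225^4 ≡ 149
225^79 ≡ 1
The smallest such exponent is 79, so the order of 225 is 79.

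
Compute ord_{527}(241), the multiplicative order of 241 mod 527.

240

By Lagrange's theorem, ord_527(241) divides φ(527) = φ(17·31) = (17−1)·(31−1) = 16·30 = 480 = 2^5 · 3 · 5.
Divisors of 480: 1, 2, 3, 4, 5, 6, 8, 10, 12, 15, 16, 20, 24, 30, 32, 40, 48, 60, 80, 96, 120, 160, 240, 480.
Evaluate successive powers at the divisors of 480:
241^1 ≡ 241 (mod 527)
241^2 ≡ 111 (mod 527)
241^3 ≡ 401 (mod 527)
241^4 ≡ 200 (mod 527)
241^5 ≡ 243 (mod 527)
241^6 ≡ 66 (mod 527)
241^8 ≡ 475 (mod 527)
241^10 ≡ 25 (mod 527)
241^12 ≡ 140 (mod 527)
241^15 ≡ 278 (mod 527)
241^16 ≡ 69 (mod 527)
241^20 ≡ 98 (mod 527)
241^24 ≡ 101 (mod 527)
241^30 ≡ 342 (mod 527)
241^32 ≡ 18 (mod 527)
241^40 ≡ 118 (mod 527)
241^48 ≡ 188 (mod 527)
241^60 ≡ 497 (mod 527)
241^80 ≡ 222 (mod 527)
241^96 ≡ 35 (mod 527)
241^120 ≡ 373 (mod 527)
241^160 ≡ 273 (mod 527)
241^240 ≡ 1 (mod 527) ✓
Hence ord(241) = 240.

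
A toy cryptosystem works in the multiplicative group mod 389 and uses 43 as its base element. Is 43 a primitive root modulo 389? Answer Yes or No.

Yes

φ(389) = 389 − 1 = 388 = 2^2 · 97.
Test 43^(388/q) mod 389 for each prime factor q of 388:
43^194 ≡ 388 (mod 389)  [q = 2: ≢ 1 ✓]
43^4 ≡ 269 (mod 389)  [q = 97: ≢ 1 ✓]
None equal 1, so ord_389(43) = 388: 43 is a primitive root.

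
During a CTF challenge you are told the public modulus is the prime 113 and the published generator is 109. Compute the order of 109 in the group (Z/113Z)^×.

The order of 109 must divide φ(113) = 113 − 1 = 112 = 2^4 · 7.
Divisors of 112: 1, 2, 4, 7, 8, 14, 16, 28, 56, 112.
Check 109^d mod 113 for each divisor in increasing order:
109^1 ≡ 109 (mod 113)
109^2 ≡ 16 (mod 113)
109^4 ≡ 30 (mod 113)
109^7 ≡ 1 (mod 113) ✓
Hence ord(109) = 7.

7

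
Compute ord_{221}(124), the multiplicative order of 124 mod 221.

Since 124 ∈ (Z/221Z)^×, its order divides φ(221) = φ(13·17) = (13−1)·(17−1) = 12·16 = 192 = 2^6 · 3.
Divisors of 192: 1, 2, 3, 4, 6, 8, 12, 16, 24, 32, 48, 64, 96, 192.
Compute 124^d (mod 221) for the divisors d until we hit 1:
124^1 ≡ 124 (mod 221)
124^2 ≡ 127 (mod 221)
124^3 ≡ 57 (mod 221)
124^4 ≡ 217 (mod 221)
124^6 ≡ 155 (mod 221)
124^8 ≡ 16 (mod 221)
124^12 ≡ 157 (mod 221)
124^16 ≡ 35 (mod 221)
124^24 ≡ 118 (mod 221)
124^32 ≡ 120 (mod 221)
124^48 ≡ 1 (mod 221) ✓
The smallest such exponent is 48, so the order of 124 is 48.

48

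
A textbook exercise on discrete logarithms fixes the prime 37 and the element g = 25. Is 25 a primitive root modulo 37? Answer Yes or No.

φ(37) = 37 − 1 = 36 = 2^2 · 3^2.
An element g generates (Z/37Z)^× iff g^(36/q) ≢ 1 (mod 37) for each prime q ∈ {2, 3}.
25^18 ≡ 1 (mod 37)  [q = 2: ≡ 1 ✗]
25^12 ≡ 26 (mod 37)  [q = 3: ≢ 1 ✓]
The check at q = 2 fails, so 25 generates a proper subgroup.

No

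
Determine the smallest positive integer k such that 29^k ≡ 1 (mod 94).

46

Since 29 ∈ (Z/94Z)^×, its order divides φ(94) = φ(2)·φ(47) = 1·46 = 46 = 2 · 23.
Divisors of 46: 1, 2, 23, 46.
Compute 29^d (mod 94) for the divisors d until we hit 1:
29^1 ≡ 29 (mod 94)
29^2 ≡ 89 (mod 94)
29^23 ≡ 93 (mod 94)
29^46 ≡ 1 (mod 94) ✓
Hence ord(29) = 46.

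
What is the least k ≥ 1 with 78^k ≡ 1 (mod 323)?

ord(78) | φ(323) = φ(17·19) = (17−1)·(19−1) = 16·18 = 288 = 2^5 · 3^2.
Divisors of 288: 1, 2, 3, 4, 6, 8, 9, 12, 16, 18, 24, 32, 36, 48, 72, 96, 144, 288.
Compute 78^d (mod 323) for the divisors d until we hit 1:
78^1 ≡ 78 (mod 323)
78^2 ≡ 270 (mod 323)
78^3 ≡ 65 (mod 323)
78^4 ≡ 225 (mod 323)
78^6 ≡ 26 (mod 323)
78^8 ≡ 237 (mod 323)
78^9 ≡ 75 (mod 323)
78^12 ≡ 30 (mod 323)
78^16 ≡ 290 (mod 323)
78^18 ≡ 134 (mod 323)
78^24 ≡ 254 (mod 323)
78^32 ≡ 120 (mod 323)
78^36 ≡ 191 (mod 323)
78^48 ≡ 239 (mod 323)
78^72 ≡ 305 (mod 323)
78^96 ≡ 273 (mod 323)
78^144 ≡ 1 (mod 323) ✓
Hence ord(78) = 144.

144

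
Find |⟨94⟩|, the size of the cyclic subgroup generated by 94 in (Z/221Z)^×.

Since 94 ∈ (Z/221Z)^×, its order divides φ(221) = φ(13·17) = (13−1)·(17−1) = 12·16 = 192 = 2^6 · 3.
Divisors of 192: 1, 2, 3, 4, 6, 8, 12, 16, 24, 32, 48, 64, 96, 192.
Test each divisor d:
94^1 ≡ 94 (mod 221)
94^2 ≡ 217 (mod 221)
94^3 ≡ 66 (mod 221)
94^4 ≡ 16 (mod 221)
94^6 ≡ 157 (mod 221)
94^8 ≡ 35 (mod 221)
94^12 ≡ 118 (mod 221)
94^16 ≡ 120 (mod 221)
94^24 ≡ 1 (mod 221) ✓
Hence ord(94) = 24.

24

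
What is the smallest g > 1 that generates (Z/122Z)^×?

7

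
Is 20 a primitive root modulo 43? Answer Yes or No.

Yes

φ(43) = 43 − 1 = 42 = 2 · 3 · 7.
Test 20^(42/q) mod 43 for each prime factor q of 42:
20^21 ≡ 42 (mod 43)  [q = 2: ≢ 1 ✓]
20^14 ≡ 36 (mod 43)  [q = 3: ≢ 1 ✓]
20^6 ≡ 4 (mod 43)  [q = 7: ≢ 1 ✓]
None equal 1, so ord_43(20) = 42: 20 is a primitive root.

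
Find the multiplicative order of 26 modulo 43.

42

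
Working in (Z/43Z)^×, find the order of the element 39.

14

By Lagrange's theorem, ord_43(39) divides φ(43) = 43 − 1 = 42 = 2 · 3 · 7.
Divisors of 42: 1, 2, 3, 6, 7, 14, 21, 42.
Test each divisor d:
39^1 ≡ 39
39^2 ≡ 16
39^3 ≡ 22
39^6 ≡ 11
39^7 ≡ 42
39^14 ≡ 1
Hence ord(39) = 14.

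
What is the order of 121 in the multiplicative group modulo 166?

41

By Lagrange's theorem, ord_166(121) divides φ(166) = φ(2)·φ(83) = 1·82 = 82 = 2 · 41.
Divisors of 82: 1, 2, 41, 82.
Check 121^d mod 166 for each divisor in increasing order:
121^1 ≡ 121 (mod 166)
121^2 ≡ 33 (mod 166)
121^41 ≡ 1 (mod 166) ✓
Hence ord(121) = 41.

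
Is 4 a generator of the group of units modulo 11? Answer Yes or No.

φ(11) = 11 − 1 = 10 = 2 · 5.
Test 4^(10/q) mod 11 for each prime factor q of 10:
4^5 ≡ 1 (mod 11)  [q = 2: ≡ 1 ✗]
4^2 ≡ 5 (mod 11)  [q = 5: ≢ 1 ✓]
4^5 ≡ 1 shows ord(4) | 5, strictly less than φ(11); not a primitive root.

No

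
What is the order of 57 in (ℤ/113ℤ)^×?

28

By Lagrange's theorem, ord_113(57) divides φ(113) = 113 − 1 = 112 = 2^4 · 7.
Divisors of 112: 1, 2, 4, 7, 8, 14, 16, 28, 56, 112.
Evaluate successive powers at the divisors of 112:
57^1 ≡ 57
57^2 ≡ 85
57^4 ≡ 106
57^7 ≡ 98
57^8 ≡ 49
57^14 ≡ 112
57^16 ≡ 28
57^28 ≡ 1
Hence ord(57) = 28.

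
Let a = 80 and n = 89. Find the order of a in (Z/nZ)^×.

44

Since 80 ∈ (Z/89Z)^×, its order divides φ(89) = 89 − 1 = 88 = 2^3 · 11.
Divisors of 88: 1, 2, 4, 8, 11, 22, 44, 88.
Evaluate successive powers at the divisors of 88:
80^1 ≡ 80
80^2 ≡ 81
80^4 ≡ 64
80^8 ≡ 2
80^11 ≡ 55
80^22 ≡ 88
80^44 ≡ 1
So ord_89(80) = 44.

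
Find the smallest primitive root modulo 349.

2

φ(349) = 349 − 1 = 348 = 2^2 · 3 · 29.
g is a primitive root iff g^(348/q) ≢ 1 (mod 349) for each prime q ∈ {2, 3, 29}.
g = 2: 2^174 ≡ 348; 2^116 ≡ 226; 2^12 ≡ 257 — none is 1, so 2 is a primitive root.
Hence the least primitive root of 349 is 2.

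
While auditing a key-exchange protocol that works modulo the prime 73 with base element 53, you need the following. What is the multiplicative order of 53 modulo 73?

Since 53 ∈ (Z/73Z)^×, its order divides φ(73) = 73 − 1 = 72 = 2^3 · 3^2.
Divisors of 72: 1, 2, 3, 4, 6, 8, 9, 12, 18, 24, 36, 72.
Check 53^d mod 73 for each divisor in increasing order:
53^1 ≡ 53
53^2 ≡ 35
53^3 ≡ 30
53^4 ≡ 57
53^6 ≡ 24
53^8 ≡ 37
53^9 ≡ 63
53^12 ≡ 65
53^18 ≡ 27
53^24 ≡ 64
53^36 ≡ 72
53^72 ≡ 1
Therefore the multiplicative order of 53 modulo 73 is 72.

72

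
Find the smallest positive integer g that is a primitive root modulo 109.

6

φ(109) = 109 − 1 = 108 = 2^2 · 3^3.
Test candidates g = 2, 3, … against the prime factors q ∈ {2, 3} of φ(109): g is a generator iff g^(108/q) ≢ 1 for every such q.
g = 2: 2^54 ≡ 108; 2^36 ≡ 1 — hits 1, so not a primitive root.
g = 3: 3^54 ≡ 1 — hits 1, so not a primitive root.
g = 4: 4^54 ≡ 1 — hits 1, so not a primitive root.
g = 5: 5^54 ≡ 1 — hits 1, so not a primitive root.
g = 6: 6^54 ≡ 108; 6^36 ≡ 63 — none is 1, so 6 is a primitive root.
The smallest primitive root modulo 109 is 6.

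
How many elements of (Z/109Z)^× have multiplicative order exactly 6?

2

φ(109) = 109 − 1 = 108 = 2^2 · 3^3.
Since (Z/109Z)^× is cyclic of order 108, the number of elements of order d is φ(d) when d | 108 and 0 otherwise.
6 = 2 · 3 divides 108, and φ(6) = 2.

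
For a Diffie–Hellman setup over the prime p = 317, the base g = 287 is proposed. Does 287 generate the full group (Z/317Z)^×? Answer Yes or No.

φ(317) = 317 − 1 = 316 = 2^2 · 79.
287 is a primitive root mod 317 iff 287^(φ(317)/q) ≢ 1 for every prime q | φ(317), i.e. q ∈ {2, 79}.
287^158 ≡ 316 (mod 317)  [q = 2: ≢ 1 ✓]
287^4 ≡ 65 (mod 317)  [q = 79: ≢ 1 ✓]
None equal 1, so ord_317(287) = 316: 287 is a primitive root.

Yes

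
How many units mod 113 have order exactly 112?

48

φ(113) = 113 − 1 = 112 = 2^4 · 7.
In a cyclic group of order 112, there are φ(d) elements of order d for each divisor d of 112, and zero for non-divisors.
112 = 2^4 · 7 divides 112, and φ(112) = 48.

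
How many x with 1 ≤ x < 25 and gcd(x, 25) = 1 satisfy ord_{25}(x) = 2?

φ(25) = φ(5^2) = 5·(5−1) = 20 = 2^2 · 5.
Since (Z/25Z)^× is cyclic of order 20, the number of elements of order d is φ(d) when d | 20 and 0 otherwise.
2 | 20, and φ(2) = 2 − 1 = 1.

1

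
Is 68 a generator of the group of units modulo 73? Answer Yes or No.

φ(73) = 73 − 1 = 72 = 2^3 · 3^2.
68 is a primitive root mod 73 iff 68^(φ(73)/q) ≢ 1 for every prime q | φ(73), i.e. q ∈ {2, 3}.
68^36 ≡ 72 (mod 73)  [q = 2: ≢ 1 ✓]
68^24 ≡ 8 (mod 73)  [q = 3: ≢ 1 ✓]
Every test exponent gives a nontrivial residue, hence 68 generates the full group.

Yes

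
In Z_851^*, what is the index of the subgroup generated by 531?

2

ord(531) | φ(851) = φ(23·37) = (23−1)·(37−1) = 22·36 = 792 = 2^3 · 3^2 · 11.
Divisors of 792: 1, 2, 3, 4, 6, 8, 9, 11, 12, 18, 22, 24, 33, 36, 44, 66, 72, 88, 99, 132, 198, 264, 396, 792.
Test each divisor d:
531^1 ≡ 531 (mod 851)
531^2 ≡ 280 (mod 851)
531^3 ≡ 606 (mod 851)
531^4 ≡ 108 (mod 851)
531^6 ≡ 455 (mod 851)
531^8 ≡ 601 (mod 851)
531^9 ≡ 6 (mod 851)
531^11 ≡ 829 (mod 851)
531^12 ≡ 232 (mod 851)
531^18 ≡ 36 (mod 851)
531^22 ≡ 484 (mod 851)
531^24 ≡ 211 (mod 851)
531^33 ≡ 415 (mod 851)
531^36 ≡ 445 (mod 851)
531^44 ≡ 231 (mod 851)
531^66 ≡ 323 (mod 851)
531^72 ≡ 593 (mod 851)
531^88 ≡ 599 (mod 851)
531^99 ≡ 438 (mod 851)
531^132 ≡ 507 (mod 851)
531^198 ≡ 369 (mod 851)
531^264 ≡ 47 (mod 851)
531^396 ≡ 1 (mod 851) ✓
Thus |⟨531⟩| = ord(531) = 396.
Index = |(Z/851Z)^×| / |⟨531⟩| = 792 / 396 = 2.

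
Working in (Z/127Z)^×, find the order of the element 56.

The order of 56 must divide φ(127) = 127 − 1 = 126 = 2 · 3^2 · 7.
Divisors of 126: 1, 2, 3, 6, 7, 9, 14, 18, 21, 42, 63, 126.
Evaluate successive powers at the divisors of 126:
56^1 ≡ 56 (mod 127)
56^2 ≡ 88 (mod 127)
56^3 ≡ 102 (mod 127)
56^6 ≡ 117 (mod 127)
56^7 ≡ 75 (mod 127)
56^9 ≡ 123 (mod 127)
56^14 ≡ 37 (mod 127)
56^18 ≡ 16 (mod 127)
56^21 ≡ 108 (mod 127)
56^42 ≡ 107 (mod 127)
56^63 ≡ 126 (mod 127)
56^126 ≡ 1 (mod 127) ✓
So ord_127(56) = 126.

126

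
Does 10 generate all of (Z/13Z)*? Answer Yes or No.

No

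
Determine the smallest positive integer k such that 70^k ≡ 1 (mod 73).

12

By Lagrange's theorem, ord_73(70) divides φ(73) = 73 − 1 = 72 = 2^3 · 3^2.
Divisors of 72: 1, 2, 3, 4, 6, 8, 9, 12, 18, 24, 36, 72.
Evaluate successive powers at the divisors of 72:
70^1 ≡ 70 (mod 73)
70^2 ≡ 9 (mod 73)
70^3 ≡ 46 (mod 73)
70^4 ≡ 8 (mod 73)
70^6 ≡ 72 (mod 73)
70^8 ≡ 64 (mod 73)
70^9 ≡ 27 (mod 73)
70^12 ≡ 1 (mod 73) ✓
The smallest such exponent is 12, so the order of 70 is 12.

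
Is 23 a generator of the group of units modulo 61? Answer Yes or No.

φ(61) = 61 − 1 = 60 = 2^2 · 3 · 5.
Test 23^(60/q) mod 61 for each prime factor q of 60:
23^30 ≡ 60 (mod 61)  [q = 2: ≢ 1 ✓]
23^20 ≡ 1 (mod 61)  [q = 3: ≡ 1 ✗]
23^12 ≡ 20 (mod 61)  [q = 5: ≢ 1 ✓]
The check at q = 3 fails, so 23 generates a proper subgroup.

No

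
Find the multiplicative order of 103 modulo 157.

52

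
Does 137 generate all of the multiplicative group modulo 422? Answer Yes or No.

No

φ(422) = φ(2)·φ(211) = 1·210 = 210 = 2 · 3 · 5 · 7.
137 is a primitive root mod 422 iff 137^(φ(422)/q) ≢ 1 for every prime q | φ(422), i.e. q ∈ {2, 3, 5, 7}.
137^105 ≡ 1 (mod 422)  [q = 2: ≡ 1 ✗]
137^70 ≡ 225 (mod 422)  [q = 3: ≢ 1 ✓]
137^42 ≡ 71 (mod 422)  [q = 5: ≢ 1 ✓]
137^30 ≡ 1 (mod 422)  [q = 7: ≡ 1 ✗]
Since 137^105 ≡ 1, the order of 137 divides 105 < 210, so 137 is not a primitive root.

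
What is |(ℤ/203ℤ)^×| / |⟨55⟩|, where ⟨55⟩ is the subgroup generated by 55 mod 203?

6

By Lagrange's theorem, ord_203(55) divides φ(203) = φ(7·29) = (7−1)·(29−1) = 6·28 = 168 = 2^3 · 3 · 7.
Divisors of 168: 1, 2, 3, 4, 6, 7, 8, 12, 14, 21, 24, 28, 42, 56, 84, 168.
Evaluate successive powers at the divisors of 168:
55^1 ≡ 55
55^2 ≡ 183
55^3 ≡ 118
55^4 ≡ 197
55^6 ≡ 120
55^7 ≡ 104
55^8 ≡ 36
55^12 ≡ 190
55^14 ≡ 57
55^21 ≡ 41
55^24 ≡ 169
55^28 ≡ 1
So ord_203(55) = 28, hence |⟨55⟩| = 28.
[(Z/203Z)^× : ⟨55⟩] = 168/28 = 6.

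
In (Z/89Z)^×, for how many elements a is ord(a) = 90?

0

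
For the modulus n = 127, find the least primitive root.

3

φ(127) = 127 − 1 = 126 = 2 · 3^2 · 7.
g is a primitive root iff g^(126/q) ≢ 1 (mod 127) for each prime q ∈ {2, 3, 7}.
g = 2: 2^63 ≡ 1 — hits 1, so not a primitive root.
g = 3: 3^63 ≡ 126; 3^42 ≡ 107; 3^18 ≡ 4 — none is 1, so 3 is a primitive root.
Hence the least primitive root of 127 is 3.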